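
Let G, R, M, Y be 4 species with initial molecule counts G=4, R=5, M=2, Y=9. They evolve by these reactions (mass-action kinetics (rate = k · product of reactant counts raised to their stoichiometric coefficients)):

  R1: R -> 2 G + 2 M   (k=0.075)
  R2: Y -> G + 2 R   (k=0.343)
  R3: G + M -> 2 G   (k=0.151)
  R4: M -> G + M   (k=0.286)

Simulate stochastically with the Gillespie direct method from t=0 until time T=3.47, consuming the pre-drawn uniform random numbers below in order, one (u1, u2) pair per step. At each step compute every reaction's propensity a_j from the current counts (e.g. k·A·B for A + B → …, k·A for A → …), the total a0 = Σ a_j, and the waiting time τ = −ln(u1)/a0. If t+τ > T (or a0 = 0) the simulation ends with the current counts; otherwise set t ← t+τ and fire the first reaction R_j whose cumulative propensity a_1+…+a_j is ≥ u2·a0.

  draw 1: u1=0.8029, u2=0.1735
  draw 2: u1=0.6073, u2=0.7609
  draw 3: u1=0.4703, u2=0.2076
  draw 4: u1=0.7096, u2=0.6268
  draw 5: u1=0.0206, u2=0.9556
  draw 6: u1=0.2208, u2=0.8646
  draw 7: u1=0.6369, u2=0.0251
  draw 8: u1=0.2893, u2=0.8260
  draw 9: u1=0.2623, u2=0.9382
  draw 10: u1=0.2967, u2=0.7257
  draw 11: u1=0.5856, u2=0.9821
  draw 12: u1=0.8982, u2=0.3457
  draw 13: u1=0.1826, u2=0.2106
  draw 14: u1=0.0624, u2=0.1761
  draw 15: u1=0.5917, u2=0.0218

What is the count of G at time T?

t=0.000: G=4 R=5 M=2 Y=9
Draw 1: a1=0.375, a2=3.087, a3=1.208, a4=0.572, a0=5.242; τ=−ln(0.8029)/5.242=0.042 → t=0.042; u2·a0=0.1735·5.242=0.909; a1=0.375 < 0.909 ≤ a1+a2=3.462 → R2 fires; G=5 R=7 M=2 Y=8
Draw 2: a1=0.525, a2=2.744, a3=1.510, a4=0.572, a0=5.351; τ=−ln(0.6073)/5.351=0.093 → t=0.135; u2·a0=0.7609·5.351=4.072; a1+a2=3.269 < 4.072 ≤ a1+…+a3=4.779 → R3 fires; G=6 R=7 M=1 Y=8
Draw 3: a1=0.525, a2=2.744, a3=0.906, a4=0.286, a0=4.461; τ=−ln(0.4703)/4.461=0.169 → t=0.304; u2·a0=0.2076·4.461=0.926; a1=0.525 < 0.926 ≤ a1+a2=3.269 → R2 fires; G=7 R=9 M=1 Y=7
Draw 4: a1=0.675, a2=2.401, a3=1.057, a4=0.286, a0=4.419; τ=−ln(0.7096)/4.419=0.078 → t=0.382; u2·a0=0.6268·4.419=2.770; a1=0.675 < 2.770 ≤ a1+a2=3.076 → R2 fires; G=8 R=11 M=1 Y=6
Draw 5: a1=0.825, a2=2.058, a3=1.208, a4=0.286, a0=4.377; τ=−ln(0.0206)/4.377=0.887 → t=1.269; u2·a0=0.9556·4.377=4.183; a1+…+a3=4.091 < 4.183 ≤ a1+…+a4=4.377 → R4 fires; G=9 R=11 M=1 Y=6
Draw 6: a1=0.825, a2=2.058, a3=1.359, a4=0.286, a0=4.528; τ=−ln(0.2208)/4.528=0.334 → t=1.602; u2·a0=0.8646·4.528=3.915; a1+a2=2.883 < 3.915 ≤ a1+…+a3=4.242 → R3 fires; G=10 R=11 M=0 Y=6
Draw 7: a1=0.825, a2=2.058, a3=0.000, a4=0.000, a0=2.883; τ=−ln(0.6369)/2.883=0.156 → t=1.759; u2·a0=0.0251·2.883=0.072 ≤ a1=0.825 → R1 fires; G=12 R=10 M=2 Y=6
Draw 8: a1=0.750, a2=2.058, a3=3.624, a4=0.572, a0=7.004; τ=−ln(0.2893)/7.004=0.177 → t=1.936; u2·a0=0.8260·7.004=5.785; a1+a2=2.808 < 5.785 ≤ a1+…+a3=6.432 → R3 fires; G=13 R=10 M=1 Y=6
Draw 9: a1=0.750, a2=2.058, a3=1.963, a4=0.286, a0=5.057; τ=−ln(0.2623)/5.057=0.265 → t=2.201; u2·a0=0.9382·5.057=4.744; a1+a2=2.808 < 4.744 ≤ a1+…+a3=4.771 → R3 fires; G=14 R=10 M=0 Y=6
Draw 10: a1=0.750, a2=2.058, a3=0.000, a4=0.000, a0=2.808; τ=−ln(0.2967)/2.808=0.433 → t=2.633; u2·a0=0.7257·2.808=2.038; a1=0.750 < 2.038 ≤ a1+a2=2.808 → R2 fires; G=15 R=12 M=0 Y=5
Draw 11: a1=0.900, a2=1.715, a3=0.000, a4=0.000, a0=2.615; τ=−ln(0.5856)/2.615=0.205 → t=2.838; u2·a0=0.9821·2.615=2.568; a1=0.900 < 2.568 ≤ a1+a2=2.615 → R2 fires; G=16 R=14 M=0 Y=4
Draw 12: a1=1.050, a2=1.372, a3=0.000, a4=0.000, a0=2.422; τ=−ln(0.8982)/2.422=0.044 → t=2.882; u2·a0=0.3457·2.422=0.837 ≤ a1=1.050 → R1 fires; G=18 R=13 M=2 Y=4
Draw 13: a1=0.975, a2=1.372, a3=5.436, a4=0.572, a0=8.355; τ=−ln(0.1826)/8.355=0.204 → t=3.086; u2·a0=0.2106·8.355=1.760; a1=0.975 < 1.760 ≤ a1+a2=2.347 → R2 fires; G=19 R=15 M=2 Y=3
Draw 14: a1=1.125, a2=1.029, a3=5.738, a4=0.572, a0=8.464; τ=−ln(0.0624)/8.464=0.328 → t=3.414; u2·a0=0.1761·8.464=1.491; a1=1.125 < 1.491 ≤ a1+a2=2.154 → R2 fires; G=20 R=17 M=2 Y=2
Draw 15: a1=1.275, a2=0.686, a3=6.040, a4=0.572, a0=8.573; τ=−ln(0.5917)/8.573=0.061 → t=3.475 > T=3.47: stop.
Read off G at T=3.47: 20

G at T = 20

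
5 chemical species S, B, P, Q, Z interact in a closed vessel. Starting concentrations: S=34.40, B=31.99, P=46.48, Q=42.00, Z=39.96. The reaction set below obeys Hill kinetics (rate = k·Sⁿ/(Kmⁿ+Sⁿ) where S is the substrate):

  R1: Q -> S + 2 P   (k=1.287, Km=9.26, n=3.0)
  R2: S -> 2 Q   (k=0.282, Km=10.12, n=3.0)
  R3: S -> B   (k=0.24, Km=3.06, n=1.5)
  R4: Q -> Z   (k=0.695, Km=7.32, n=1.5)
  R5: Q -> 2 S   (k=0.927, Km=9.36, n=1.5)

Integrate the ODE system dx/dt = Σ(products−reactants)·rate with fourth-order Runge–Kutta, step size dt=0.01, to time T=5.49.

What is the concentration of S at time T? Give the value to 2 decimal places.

RK4 with dt=0.01: 549 steps to T=5.49. Trajectory (selected grid times):
t=0.00: S=34.40 B=31.99 P=46.48 Q=42.00 Z=39.96
t=0.61: S=35.89 B=32.13 P=48.03 Q=40.65 Z=40.35
t=1.22: S=37.37 B=32.28 P=49.58 Q=39.32 Z=40.75
t=1.83: S=38.84 B=32.42 P=51.13 Q=37.98 Z=41.14
t=2.44: S=40.30 B=32.56 P=52.68 Q=36.65 Z=41.53
t=3.05: S=41.76 B=32.71 P=54.22 Q=35.33 Z=41.92
t=3.66: S=43.21 B=32.85 P=55.76 Q=34.02 Z=42.30
t=4.27: S=44.65 B=32.99 P=57.30 Q=32.71 Z=42.69
t=4.88: S=46.08 B=33.14 P=58.83 Q=31.42 Z=43.07
t=5.49: S=47.50 B=33.28 P=60.36 Q=30.13 Z=43.45
Read off S at T=5.49: 47.50

S at T = 47.50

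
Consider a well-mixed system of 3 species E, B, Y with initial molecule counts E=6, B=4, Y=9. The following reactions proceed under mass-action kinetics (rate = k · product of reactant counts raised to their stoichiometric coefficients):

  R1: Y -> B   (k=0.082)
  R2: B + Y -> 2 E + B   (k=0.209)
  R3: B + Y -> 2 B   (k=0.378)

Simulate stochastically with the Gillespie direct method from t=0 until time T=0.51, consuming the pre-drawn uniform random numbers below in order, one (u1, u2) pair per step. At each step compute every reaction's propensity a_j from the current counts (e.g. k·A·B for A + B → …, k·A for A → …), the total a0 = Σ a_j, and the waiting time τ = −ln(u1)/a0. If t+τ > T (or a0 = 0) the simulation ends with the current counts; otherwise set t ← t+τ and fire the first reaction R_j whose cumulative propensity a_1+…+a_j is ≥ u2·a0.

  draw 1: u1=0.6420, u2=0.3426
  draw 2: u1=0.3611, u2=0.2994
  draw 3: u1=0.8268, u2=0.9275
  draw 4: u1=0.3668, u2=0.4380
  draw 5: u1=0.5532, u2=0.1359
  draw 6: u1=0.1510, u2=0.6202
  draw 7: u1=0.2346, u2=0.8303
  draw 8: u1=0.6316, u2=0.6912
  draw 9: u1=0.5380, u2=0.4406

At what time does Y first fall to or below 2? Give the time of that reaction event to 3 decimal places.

t=0.000: E=6 B=4 Y=9
Draw 1: a1=0.738, a2=7.524, a3=13.608, a0=21.870; τ=−ln(0.6420)/21.870=0.020 → t=0.020; u2·a0=0.3426·21.870=7.493; a1=0.738 < 7.493 ≤ a1+a2=8.262 → R2 fires; E=8 B=4 Y=8
Draw 2: a1=0.656, a2=6.688, a3=12.096, a0=19.440; τ=−ln(0.3611)/19.440=0.052 → t=0.073; u2·a0=0.2994·19.440=5.820; a1=0.656 < 5.820 ≤ a1+a2=7.344 → R2 fires; E=10 B=4 Y=7
Draw 3: a1=0.574, a2=5.852, a3=10.584, a0=17.010; τ=−ln(0.8268)/17.010=0.011 → t=0.084; u2·a0=0.9275·17.010=15.777; a1+a2=6.426 < 15.777 ≤ a1+…+a3=17.010 → R3 fires; E=10 B=5 Y=6
Draw 4: a1=0.492, a2=6.270, a3=11.340, a0=18.102; τ=−ln(0.3668)/18.102=0.055 → t=0.139; u2·a0=0.4380·18.102=7.929; a1+a2=6.762 < 7.929 ≤ a1+…+a3=18.102 → R3 fires; E=10 B=6 Y=5
Draw 5: a1=0.410, a2=6.270, a3=11.340, a0=18.020; τ=−ln(0.5532)/18.020=0.033 → t=0.172; u2·a0=0.1359·18.020=2.449; a1=0.410 < 2.449 ≤ a1+a2=6.680 → R2 fires; E=12 B=6 Y=4
Draw 6: a1=0.328, a2=5.016, a3=9.072, a0=14.416; τ=−ln(0.1510)/14.416=0.131 → t=0.303; u2·a0=0.6202·14.416=8.941; a1+a2=5.344 < 8.941 ≤ a1+…+a3=14.416 → R3 fires; E=12 B=7 Y=3
Draw 7: a1=0.246, a2=4.389, a3=7.938, a0=12.573; τ=−ln(0.2346)/12.573=0.115 → t=0.419; u2·a0=0.8303·12.573=10.439; a1+a2=4.635 < 10.439 ≤ a1+…+a3=12.573 → R3 fires; E=12 B=8 Y=2
Draw 8: a1=0.164, a2=3.344, a3=6.048, a0=9.556; τ=−ln(0.6316)/9.556=0.048 → t=0.467; u2·a0=0.6912·9.556=6.605; a1+a2=3.508 < 6.605 ≤ a1+…+a3=9.556 → R3 fires; E=12 B=9 Y=1
Draw 9: a1=0.082, a2=1.881, a3=3.402, a0=5.365; τ=−ln(0.5380)/5.365=0.116 → t=0.582 > T=0.51: stop.
Y first becomes ≤ 2 when it reaches 2 at the event at t=0.419.

Threshold first reached at t = 0.419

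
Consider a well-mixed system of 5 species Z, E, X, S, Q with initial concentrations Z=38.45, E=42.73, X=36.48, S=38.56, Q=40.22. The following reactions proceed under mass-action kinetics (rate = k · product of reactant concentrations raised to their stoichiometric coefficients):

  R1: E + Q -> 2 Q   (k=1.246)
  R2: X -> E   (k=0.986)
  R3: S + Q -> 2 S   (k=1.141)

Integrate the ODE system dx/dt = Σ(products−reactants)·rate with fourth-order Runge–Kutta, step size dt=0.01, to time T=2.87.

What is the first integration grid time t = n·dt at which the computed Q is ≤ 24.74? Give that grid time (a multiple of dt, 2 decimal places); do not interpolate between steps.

RK4 with dt=0.01: 287 steps to T=2.87. Trajectory (selected grid times):
t=0.00: Z=38.45 E=42.73 X=36.48 S=38.56 Q=40.22
t=0.01: Z=38.45 E=26.59 X=36.12 S=60.16 Q=35.12
t=0.02: Z=38.45 E=19.09 X=35.77 S=82.74 Q=20.39
t=0.32: Z=38.45 E=23.30 X=26.61 S=108.08 Q=0.00
t=0.64: Z=38.45 E=30.50 X=19.41 S=108.08 Q=0.00
t=0.96: Z=38.45 E=35.76 X=14.16 S=108.08 Q=0.00
t=1.28: Z=38.45 E=39.59 X=10.33 S=108.08 Q=0.00
t=1.59: Z=38.45 E=42.31 X=7.61 S=108.08 Q=0.00
t=1.91: Z=38.45 E=44.36 X=5.55 S=108.08 Q=0.00
t=2.23: Z=38.45 E=45.87 X=4.05 S=108.08 Q=0.00
t=2.55: Z=38.45 E=46.96 X=2.95 S=108.08 Q=0.00
t=2.87: Z=38.45 E=47.76 X=2.15 S=108.08 Q=0.00
Q(0.01)=35.125 > 24.74 but Q(0.02)=20.393 ≤ 24.74, so the first grid time is t=0.02.

Threshold first reached at t = 0.02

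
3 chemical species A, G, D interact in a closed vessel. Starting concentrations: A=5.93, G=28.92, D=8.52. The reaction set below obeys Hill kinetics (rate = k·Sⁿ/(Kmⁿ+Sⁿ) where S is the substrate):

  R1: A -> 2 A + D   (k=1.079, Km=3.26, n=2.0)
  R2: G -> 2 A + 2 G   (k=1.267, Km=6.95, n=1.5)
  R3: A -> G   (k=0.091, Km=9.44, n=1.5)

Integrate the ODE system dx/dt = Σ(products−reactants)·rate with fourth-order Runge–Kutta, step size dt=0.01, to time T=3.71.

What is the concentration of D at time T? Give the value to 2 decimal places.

D at T = 12.17

RK4 with dt=0.01: 371 steps to T=3.71. Trajectory (selected grid times):
t=0.00: A=5.93 G=28.92 D=8.52
t=0.41: A=7.20 G=29.40 D=8.87
t=0.82: A=8.50 G=29.88 D=9.25
t=1.24: A=9.84 G=30.38 D=9.65
t=1.65: A=11.16 G=30.87 D=10.06
t=2.06: A=12.49 G=31.36 D=10.47
t=2.47: A=13.82 G=31.85 D=10.88
t=2.89: A=15.20 G=32.36 D=11.32
t=3.30: A=16.54 G=32.86 D=11.74
t=3.71: A=17.89 G=33.36 D=12.17
Read off D at T=3.71: 12.17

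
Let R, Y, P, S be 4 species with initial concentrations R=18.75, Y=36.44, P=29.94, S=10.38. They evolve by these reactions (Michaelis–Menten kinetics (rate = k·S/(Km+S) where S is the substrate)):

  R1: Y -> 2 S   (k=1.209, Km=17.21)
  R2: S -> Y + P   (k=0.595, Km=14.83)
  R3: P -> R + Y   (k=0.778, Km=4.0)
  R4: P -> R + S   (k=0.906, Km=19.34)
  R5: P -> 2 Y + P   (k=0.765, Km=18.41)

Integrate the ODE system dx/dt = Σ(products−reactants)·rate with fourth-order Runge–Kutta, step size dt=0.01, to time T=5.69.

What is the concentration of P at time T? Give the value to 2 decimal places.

P at T = 24.80

RK4 with dt=0.01: 569 steps to T=5.69. Trajectory (selected grid times):
t=0.00: R=18.75 Y=36.44 P=29.94 S=10.38
t=0.63: R=19.53 Y=37.11 P=29.32 S=11.60
t=1.26: R=20.30 Y=37.77 P=28.72 S=12.82
t=1.90: R=21.08 Y=38.45 P=28.12 S=14.05
t=2.53: R=21.85 Y=39.12 P=27.54 S=15.26
t=3.16: R=22.61 Y=39.79 P=26.97 S=16.46
t=3.79: R=23.37 Y=40.45 P=26.41 S=17.65
t=4.43: R=24.13 Y=41.12 P=25.86 S=18.86
t=5.06: R=24.88 Y=41.78 P=25.32 S=20.05
t=5.69: R=25.62 Y=42.44 P=24.80 S=21.24
Read off P at T=5.69: 24.80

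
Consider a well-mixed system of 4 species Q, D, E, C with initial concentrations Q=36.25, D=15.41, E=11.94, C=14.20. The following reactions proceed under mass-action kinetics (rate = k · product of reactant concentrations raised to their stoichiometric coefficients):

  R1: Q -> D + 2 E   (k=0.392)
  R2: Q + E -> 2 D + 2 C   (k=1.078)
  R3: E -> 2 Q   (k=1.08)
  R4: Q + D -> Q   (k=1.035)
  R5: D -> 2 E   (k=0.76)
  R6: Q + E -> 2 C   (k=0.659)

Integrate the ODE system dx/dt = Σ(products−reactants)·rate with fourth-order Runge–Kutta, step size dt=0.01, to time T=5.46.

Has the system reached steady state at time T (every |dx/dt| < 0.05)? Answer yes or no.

Steady state at T: no

RK4 with dt=0.01: 546 steps to T=5.46. Trajectory (selected grid times):
t=0.00: Q=36.25 D=15.41 E=11.94 C=14.20
t=0.61: Q=11.33 D=1.38 E=0.53 C=58.22
t=1.21: Q=5.51 D=1.42 E=0.59 C=67.50
t=1.82: Q=2.75 D=1.45 E=0.71 C=72.86
t=2.43: Q=1.58 D=1.46 E=0.85 C=76.24
t=3.03: Q=1.18 D=1.46 E=0.96 C=78.77
t=3.64: Q=1.06 D=1.47 E=1.02 C=81.10
t=4.25: Q=1.03 D=1.49 E=1.06 C=83.40
t=4.85: Q=1.03 D=1.51 E=1.07 C=85.69
t=5.46: Q=1.03 D=1.53 E=1.09 C=88.04
Rates at T: R1=0.4032, R2=1.2034, R3=1.1721, R4=1.6250, R5=1.1600, R6=0.7357
dx/dt at T (Σ net stoichiometry × rate): Q=+0.0019, D=+0.0250, E=+0.0153, C=+3.8781
Largest |dx/dt| is |+3.8781| (C) ≥ 0.05 → not steady.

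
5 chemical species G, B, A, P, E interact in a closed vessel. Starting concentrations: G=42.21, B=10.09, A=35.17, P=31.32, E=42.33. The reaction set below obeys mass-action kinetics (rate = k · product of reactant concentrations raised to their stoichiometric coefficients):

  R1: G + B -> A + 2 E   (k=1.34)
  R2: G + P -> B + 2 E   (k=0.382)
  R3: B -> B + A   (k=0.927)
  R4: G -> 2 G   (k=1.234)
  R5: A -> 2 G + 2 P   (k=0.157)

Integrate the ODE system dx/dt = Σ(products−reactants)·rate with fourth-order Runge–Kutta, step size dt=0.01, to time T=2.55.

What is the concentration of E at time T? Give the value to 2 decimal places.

E at T = 245.62

RK4 with dt=0.01: 255 steps to T=2.55. Trajectory (selected grid times):
t=0.00: G=42.21 B=10.09 A=35.17 P=31.32 E=42.33
t=0.28: G=2.56 B=4.85 A=60.87 P=14.86 E=138.15
t=0.57: G=1.77 B=4.69 A=62.97 P=17.02 E=152.46
t=0.85: G=1.62 B=4.93 A=64.46 P=19.33 E=165.13
t=1.13: G=1.49 B=5.35 A=65.92 P=21.65 E=177.93
t=1.42: G=1.36 B=5.86 A=67.49 P=24.12 E=191.35
t=1.70: G=1.26 B=6.40 A=69.09 P=26.57 E=204.47
t=1.98: G=1.17 B=6.97 A=70.79 P=29.11 E=217.78
t=2.27: G=1.09 B=7.59 A=72.68 P=31.82 E=231.81
t=2.55: G=1.03 B=8.21 A=74.63 P=34.53 E=245.62
Read off E at T=2.55: 245.62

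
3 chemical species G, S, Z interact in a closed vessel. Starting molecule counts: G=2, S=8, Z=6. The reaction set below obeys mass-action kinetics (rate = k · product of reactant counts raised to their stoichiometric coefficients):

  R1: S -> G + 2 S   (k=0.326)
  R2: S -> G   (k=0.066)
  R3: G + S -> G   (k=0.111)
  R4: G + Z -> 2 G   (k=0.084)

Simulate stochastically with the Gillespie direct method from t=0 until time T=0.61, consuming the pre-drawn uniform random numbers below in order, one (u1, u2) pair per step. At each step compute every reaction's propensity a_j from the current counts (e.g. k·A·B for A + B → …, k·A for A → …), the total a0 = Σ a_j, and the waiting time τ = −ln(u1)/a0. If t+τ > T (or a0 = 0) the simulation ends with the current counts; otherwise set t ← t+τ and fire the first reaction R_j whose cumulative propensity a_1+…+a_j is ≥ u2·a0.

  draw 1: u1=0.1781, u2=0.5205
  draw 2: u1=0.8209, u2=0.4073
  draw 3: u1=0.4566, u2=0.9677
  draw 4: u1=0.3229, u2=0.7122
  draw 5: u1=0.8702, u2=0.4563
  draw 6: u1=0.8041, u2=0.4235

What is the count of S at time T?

S at T = 4

t=0.000: G=2 S=8 Z=6
Draw 1: a1=2.608, a2=0.528, a3=1.776, a4=1.008, a0=5.920; τ=−ln(0.1781)/5.920=0.291 → t=0.291; u2·a0=0.5205·5.920=3.081; a1=2.608 < 3.081 ≤ a1+a2=3.136 → R2 fires; G=3 S=7 Z=6
Draw 2: a1=2.282, a2=0.462, a3=2.331, a4=1.512, a0=6.587; τ=−ln(0.8209)/6.587=0.030 → t=0.321; u2·a0=0.4073·6.587=2.683; a1=2.282 < 2.683 ≤ a1+a2=2.744 → R2 fires; G=4 S=6 Z=6
Draw 3: a1=1.956, a2=0.396, a3=2.664, a4=2.016, a0=7.032; τ=−ln(0.4566)/7.032=0.111 → t=0.433; u2·a0=0.9677·7.032=6.805; a1+…+a3=5.016 < 6.805 ≤ a1+…+a4=7.032 → R4 fires; G=5 S=6 Z=5
Draw 4: a1=1.956, a2=0.396, a3=3.330, a4=2.100, a0=7.782; τ=−ln(0.3229)/7.782=0.145 → t=0.578; u2·a0=0.7122·7.782=5.542; a1+a2=2.352 < 5.542 ≤ a1+…+a3=5.682 → R3 fires; G=5 S=5 Z=5
Draw 5: a1=1.630, a2=0.330, a3=2.775, a4=2.100, a0=6.835; τ=−ln(0.8702)/6.835=0.020 → t=0.598; u2·a0=0.4563·6.835=3.119; a1+a2=1.960 < 3.119 ≤ a1+…+a3=4.735 → R3 fires; G=5 S=4 Z=5
Draw 6: a1=1.304, a2=0.264, a3=2.220, a4=2.100, a0=5.888; τ=−ln(0.8041)/5.888=0.037 → t=0.636 > T=0.61: stop.
Read off S at T=0.61: 4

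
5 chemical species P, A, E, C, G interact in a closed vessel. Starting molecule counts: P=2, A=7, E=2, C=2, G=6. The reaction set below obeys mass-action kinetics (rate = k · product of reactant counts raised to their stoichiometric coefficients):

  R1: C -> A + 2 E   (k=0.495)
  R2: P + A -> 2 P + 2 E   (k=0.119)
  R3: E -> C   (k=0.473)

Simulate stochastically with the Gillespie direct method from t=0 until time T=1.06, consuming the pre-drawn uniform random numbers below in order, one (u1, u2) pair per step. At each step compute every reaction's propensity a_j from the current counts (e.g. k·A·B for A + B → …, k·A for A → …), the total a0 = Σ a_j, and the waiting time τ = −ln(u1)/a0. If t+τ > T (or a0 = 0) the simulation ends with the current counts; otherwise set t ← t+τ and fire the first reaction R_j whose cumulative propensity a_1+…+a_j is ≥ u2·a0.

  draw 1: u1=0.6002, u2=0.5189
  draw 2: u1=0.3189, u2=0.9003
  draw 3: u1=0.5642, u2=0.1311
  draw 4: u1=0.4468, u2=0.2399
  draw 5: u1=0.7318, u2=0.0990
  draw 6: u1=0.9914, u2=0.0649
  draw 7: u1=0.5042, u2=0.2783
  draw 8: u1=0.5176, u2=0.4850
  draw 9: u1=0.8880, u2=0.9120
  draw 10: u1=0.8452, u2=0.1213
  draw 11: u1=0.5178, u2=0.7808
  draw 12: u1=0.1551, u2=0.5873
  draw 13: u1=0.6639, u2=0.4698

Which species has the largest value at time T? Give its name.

Dominant species at T: E

t=0.000: P=2 A=7 E=2 C=2 G=6
Draw 1: a1=0.990, a2=1.666, a3=0.946, a0=3.602; τ=−ln(0.6002)/3.602=0.142 → t=0.142; u2·a0=0.5189·3.602=1.869; a1=0.990 < 1.869 ≤ a1+a2=2.656 → R2 fires; P=3 A=6 E=4 C=2 G=6
Draw 2: a1=0.990, a2=2.142, a3=1.892, a0=5.024; τ=−ln(0.3189)/5.024=0.227 → t=0.369; u2·a0=0.9003·5.024=4.523; a1+a2=3.132 < 4.523 ≤ a1+…+a3=5.024 → R3 fires; P=3 A=6 E=3 C=3 G=6
Draw 3: a1=1.485, a2=2.142, a3=1.419, a0=5.046; τ=−ln(0.5642)/5.046=0.113 → t=0.483; u2·a0=0.1311·5.046=0.662 ≤ a1=1.485 → R1 fires; P=3 A=7 E=5 C=2 G=6
Draw 4: a1=0.990, a2=2.499, a3=2.365, a0=5.854; τ=−ln(0.4468)/5.854=0.138 → t=0.620; u2·a0=0.2399·5.854=1.404; a1=0.990 < 1.404 ≤ a1+a2=3.489 → R2 fires; P=4 A=6 E=7 C=2 G=6
Draw 5: a1=0.990, a2=2.856, a3=3.311, a0=7.157; τ=−ln(0.7318)/7.157=0.044 → t=0.664; u2·a0=0.0990·7.157=0.709 ≤ a1=0.990 → R1 fires; P=4 A=7 E=9 C=1 G=6
Draw 6: a1=0.495, a2=3.332, a3=4.257, a0=8.084; τ=−ln(0.9914)/8.084=0.001 → t=0.665; u2·a0=0.0649·8.084=0.525; a1=0.495 < 0.525 ≤ a1+a2=3.827 → R2 fires; P=5 A=6 E=11 C=1 G=6
Draw 7: a1=0.495, a2=3.570, a3=5.203, a0=9.268; τ=−ln(0.5042)/9.268=0.074 → t=0.739; u2·a0=0.2783·9.268=2.579; a1=0.495 < 2.579 ≤ a1+a2=4.065 → R2 fires; P=6 A=5 E=13 C=1 G=6
Draw 8: a1=0.495, a2=3.570, a3=6.149, a0=10.214; τ=−ln(0.5176)/10.214=0.064 → t=0.803; u2·a0=0.4850·10.214=4.954; a1+a2=4.065 < 4.954 ≤ a1+…+a3=10.214 → R3 fires; P=6 A=5 E=12 C=2 G=6
Draw 9: a1=0.990, a2=3.570, a3=5.676, a0=10.236; τ=−ln(0.8880)/10.236=0.012 → t=0.815; u2·a0=0.9120·10.236=9.335; a1+a2=4.560 < 9.335 ≤ a1+…+a3=10.236 → R3 fires; P=6 A=5 E=11 C=3 G=6
Draw 10: a1=1.485, a2=3.570, a3=5.203, a0=10.258; τ=−ln(0.8452)/10.258=0.016 → t=0.831; u2·a0=0.1213·10.258=1.244 ≤ a1=1.485 → R1 fires; P=6 A=6 E=13 C=2 G=6
Draw 11: a1=0.990, a2=4.284, a3=6.149, a0=11.423; τ=−ln(0.5178)/11.423=0.058 → t=0.889; u2·a0=0.7808·11.423=8.919; a1+a2=5.274 < 8.919 ≤ a1+…+a3=11.423 → R3 fires; P=6 A=6 E=12 C=3 G=6
Draw 12: a1=1.485, a2=4.284, a3=5.676, a0=11.445; τ=−ln(0.1551)/11.445=0.163 → t=1.052; u2·a0=0.5873·11.445=6.722; a1+a2=5.769 < 6.722 ≤ a1+…+a3=11.445 → R3 fires; P=6 A=6 E=11 C=4 G=6
Draw 13: a1=1.980, a2=4.284, a3=5.203, a0=11.467; τ=−ln(0.6639)/11.467=0.036 → t=1.087 > T=1.06: stop.
At T=1.06: P=6 A=6 E=11 C=4 G=6; the largest is E.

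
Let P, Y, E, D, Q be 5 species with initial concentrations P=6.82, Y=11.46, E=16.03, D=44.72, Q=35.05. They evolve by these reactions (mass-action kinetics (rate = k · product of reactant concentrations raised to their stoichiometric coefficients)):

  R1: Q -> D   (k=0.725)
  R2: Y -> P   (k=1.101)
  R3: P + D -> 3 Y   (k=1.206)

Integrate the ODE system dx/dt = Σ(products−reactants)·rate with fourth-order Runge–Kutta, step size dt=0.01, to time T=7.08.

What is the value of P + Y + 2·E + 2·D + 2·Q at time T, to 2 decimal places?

Check how each reaction changes W = P + Y + 2·E + 2·D + 2·Q (weight of products minus weight of reactants):
R1: Q -> D: (2·1) − (2·1) = 2 − 2 = 0
R2: Y -> P: (1·1) − (1·1) = 1 − 1 = 0
R3: P + D -> 3 Y: (1·3) − (1·1 + 2·1) = 3 − 3 = 0
Every reaction leaves W unchanged, so W is conserved and no simulation is needed: W(T) = W(0) = 6.82 + 11.46 + 2·16.03 + 2·44.72 + 2·35.05 = 209.88

Value at T = 209.88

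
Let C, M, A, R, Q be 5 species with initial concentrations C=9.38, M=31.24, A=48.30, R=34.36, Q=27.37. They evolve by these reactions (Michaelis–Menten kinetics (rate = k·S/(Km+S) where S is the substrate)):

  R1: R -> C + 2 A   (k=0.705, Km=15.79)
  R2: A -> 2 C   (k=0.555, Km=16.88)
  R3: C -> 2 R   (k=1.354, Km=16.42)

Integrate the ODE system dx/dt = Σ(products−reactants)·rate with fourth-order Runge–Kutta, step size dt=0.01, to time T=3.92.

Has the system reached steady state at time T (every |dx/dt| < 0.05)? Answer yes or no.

RK4 with dt=0.01: 392 steps to T=3.92. Trajectory (selected grid times):
t=0.00: C=9.38 M=31.24 A=48.30 R=34.36 Q=27.37
t=0.44: C=9.74 M=31.24 A=48.54 R=34.59 Q=27.37
t=0.87: C=10.08 M=31.24 A=48.78 R=34.82 Q=27.37
t=1.31: C=10.43 M=31.24 A=49.03 R=35.06 Q=27.37
t=1.74: C=10.76 M=31.24 A=49.27 R=35.31 Q=27.37
t=2.18: C=11.10 M=31.24 A=49.52 R=35.57 Q=27.37
t=2.61: C=11.43 M=31.24 A=49.76 R=35.83 Q=27.37
t=3.05: C=11.77 M=31.24 A=50.01 R=36.11 Q=27.37
t=3.48: C=12.09 M=31.24 A=50.25 R=36.39 Q=27.37
t=3.92: C=12.42 M=31.24 A=50.50 R=36.68 Q=27.37
Rates at T: R1=0.4928, R2=0.4160, R3=0.5830
dx/dt at T (Σ net stoichiometry × rate): C=+0.7417, M=+0.0000, A=+0.5697, R=+0.6733, Q=+0.0000
Largest |dx/dt| is |+0.7417| (C) ≥ 0.05 → not steady.

Steady state at T: no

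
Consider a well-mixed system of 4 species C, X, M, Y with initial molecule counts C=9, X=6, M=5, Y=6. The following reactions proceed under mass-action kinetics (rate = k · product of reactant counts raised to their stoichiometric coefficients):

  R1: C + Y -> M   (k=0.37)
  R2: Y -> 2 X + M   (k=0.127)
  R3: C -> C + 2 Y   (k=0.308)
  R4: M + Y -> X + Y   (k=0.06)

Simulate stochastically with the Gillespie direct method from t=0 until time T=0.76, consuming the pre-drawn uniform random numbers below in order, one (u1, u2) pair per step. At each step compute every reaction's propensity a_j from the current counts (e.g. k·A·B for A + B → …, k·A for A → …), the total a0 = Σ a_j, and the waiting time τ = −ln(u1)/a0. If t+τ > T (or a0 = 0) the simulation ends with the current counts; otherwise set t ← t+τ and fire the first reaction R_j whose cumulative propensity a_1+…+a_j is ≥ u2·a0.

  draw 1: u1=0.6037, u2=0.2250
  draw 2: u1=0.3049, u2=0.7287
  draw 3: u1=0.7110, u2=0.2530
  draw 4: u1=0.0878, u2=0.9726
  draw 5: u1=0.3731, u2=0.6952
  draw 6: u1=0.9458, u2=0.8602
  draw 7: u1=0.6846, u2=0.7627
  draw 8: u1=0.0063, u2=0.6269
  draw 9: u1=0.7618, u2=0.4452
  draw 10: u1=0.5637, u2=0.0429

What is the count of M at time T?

M at T = 10

t=0.000: C=9 X=6 M=5 Y=6
Draw 1: a1=19.980, a2=0.762, a3=2.772, a4=1.800, a0=25.314; τ=−ln(0.6037)/25.314=0.020 → t=0.020; u2·a0=0.2250·25.314=5.696 ≤ a1=19.980 → R1 fires; C=8 X=6 M=6 Y=5
Draw 2: a1=14.800, a2=0.635, a3=2.464, a4=1.800, a0=19.699; τ=−ln(0.3049)/19.699=0.060 → t=0.080; u2·a0=0.7287·19.699=14.355 ≤ a1=14.800 → R1 fires; C=7 X=6 M=7 Y=4
Draw 3: a1=10.360, a2=0.508, a3=2.156, a4=1.680, a0=14.704; τ=−ln(0.7110)/14.704=0.023 → t=0.103; u2·a0=0.2530·14.704=3.720 ≤ a1=10.360 → R1 fires; C=6 X=6 M=8 Y=3
Draw 4: a1=6.660, a2=0.381, a3=1.848, a4=1.440, a0=10.329; τ=−ln(0.0878)/10.329=0.236 → t=0.339; u2·a0=0.9726·10.329=10.046; a1+…+a3=8.889 < 10.046 ≤ a1+…+a4=10.329 → R4 fires; C=6 X=7 M=7 Y=3
Draw 5: a1=6.660, a2=0.381, a3=1.848, a4=1.260, a0=10.149; τ=−ln(0.3731)/10.149=0.097 → t=0.436; u2·a0=0.6952·10.149=7.056; a1+a2=7.041 < 7.056 ≤ a1+…+a3=8.889 → R3 fires; C=6 X=7 M=7 Y=5
Draw 6: a1=11.100, a2=0.635, a3=1.848, a4=2.100, a0=15.683; τ=−ln(0.9458)/15.683=0.004 → t=0.440; u2·a0=0.8602·15.683=13.491; a1+a2=11.735 < 13.491 ≤ a1+…+a3=13.583 → R3 fires; C=6 X=7 M=7 Y=7
Draw 7: a1=15.540, a2=0.889, a3=1.848, a4=2.940, a0=21.217; τ=−ln(0.6846)/21.217=0.018 → t=0.458; u2·a0=0.7627·21.217=16.182; a1=15.540 < 16.182 ≤ a1+a2=16.429 → R2 fires; C=6 X=9 M=8 Y=6
Draw 8: a1=13.320, a2=0.762, a3=1.848, a4=2.880, a0=18.810; τ=−ln(0.0063)/18.810=0.269 → t=0.727; u2·a0=0.6269·18.810=11.792 ≤ a1=13.320 → R1 fires; C=5 X=9 M=9 Y=5
Draw 9: a1=9.250, a2=0.635, a3=1.540, a4=2.700, a0=14.125; τ=−ln(0.7618)/14.125=0.019 → t=0.746; u2·a0=0.4452·14.125=6.288 ≤ a1=9.250 → R1 fires; C=4 X=9 M=10 Y=4
Draw 10: a1=5.920, a2=0.508, a3=1.232, a4=2.400, a0=10.060; τ=−ln(0.5637)/10.060=0.057 → t=0.803 > T=0.76: stop.
Read off M at T=0.76: 10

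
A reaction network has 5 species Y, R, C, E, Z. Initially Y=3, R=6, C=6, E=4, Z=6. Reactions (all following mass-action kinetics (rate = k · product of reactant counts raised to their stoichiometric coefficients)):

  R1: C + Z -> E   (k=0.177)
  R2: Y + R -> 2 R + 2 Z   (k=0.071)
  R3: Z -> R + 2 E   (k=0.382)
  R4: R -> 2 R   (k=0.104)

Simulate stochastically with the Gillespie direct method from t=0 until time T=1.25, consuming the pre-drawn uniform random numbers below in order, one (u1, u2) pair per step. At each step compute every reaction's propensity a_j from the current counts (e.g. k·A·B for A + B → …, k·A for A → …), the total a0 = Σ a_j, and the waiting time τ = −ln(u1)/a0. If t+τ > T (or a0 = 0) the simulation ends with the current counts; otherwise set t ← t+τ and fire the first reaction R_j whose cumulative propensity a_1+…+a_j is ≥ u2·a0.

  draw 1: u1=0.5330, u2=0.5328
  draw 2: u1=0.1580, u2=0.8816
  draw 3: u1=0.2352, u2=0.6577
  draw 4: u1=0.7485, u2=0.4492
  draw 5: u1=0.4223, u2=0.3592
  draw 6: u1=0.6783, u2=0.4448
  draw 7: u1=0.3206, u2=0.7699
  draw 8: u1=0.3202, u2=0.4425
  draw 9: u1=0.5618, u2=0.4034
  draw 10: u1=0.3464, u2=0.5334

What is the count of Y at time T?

Y at T = 0

t=0.000: Y=3 R=6 C=6 E=4 Z=6
Draw 1: a1=6.372, a2=1.278, a3=2.292, a4=0.624, a0=10.566; τ=−ln(0.5330)/10.566=0.060 → t=0.060; u2·a0=0.5328·10.566=5.630 ≤ a1=6.372 → R1 fires; Y=3 R=6 C=5 E=5 Z=5
Draw 2: a1=4.425, a2=1.278, a3=1.910, a4=0.624, a0=8.237; τ=−ln(0.1580)/8.237=0.224 → t=0.284; u2·a0=0.8816·8.237=7.262; a1+a2=5.703 < 7.262 ≤ a1+…+a3=7.613 → R3 fires; Y=3 R=7 C=5 E=7 Z=4
Draw 3: a1=3.540, a2=1.491, a3=1.528, a4=0.728, a0=7.287; τ=−ln(0.2352)/7.287=0.199 → t=0.482; u2·a0=0.6577·7.287=4.793; a1=3.540 < 4.793 ≤ a1+a2=5.031 → R2 fires; Y=2 R=8 C=5 E=7 Z=6
Draw 4: a1=5.310, a2=1.136, a3=2.292, a4=0.832, a0=9.570; τ=−ln(0.7485)/9.570=0.030 → t=0.512; u2·a0=0.4492·9.570=4.299 ≤ a1=5.310 → R1 fires; Y=2 R=8 C=4 E=8 Z=5
Draw 5: a1=3.540, a2=1.136, a3=1.910, a4=0.832, a0=7.418; τ=−ln(0.4223)/7.418=0.116 → t=0.629; u2·a0=0.3592·7.418=2.665 ≤ a1=3.540 → R1 fires; Y=2 R=8 C=3 E=9 Z=4
Draw 6: a1=2.124, a2=1.136, a3=1.528, a4=0.832, a0=5.620; τ=−ln(0.6783)/5.620=0.069 → t=0.698; u2·a0=0.4448·5.620=2.500; a1=2.124 < 2.500 ≤ a1+a2=3.260 → R2 fires; Y=1 R=9 C=3 E=9 Z=6
Draw 7: a1=3.186, a2=0.639, a3=2.292, a4=0.936, a0=7.053; τ=−ln(0.3206)/7.053=0.161 → t=0.859; u2·a0=0.7699·7.053=5.430; a1+a2=3.825 < 5.430 ≤ a1+…+a3=6.117 → R3 fires; Y=1 R=10 C=3 E=11 Z=5
Draw 8: a1=2.655, a2=0.710, a3=1.910, a4=1.040, a0=6.315; τ=−ln(0.3202)/6.315=0.180 → t=1.039; u2·a0=0.4425·6.315=2.794; a1=2.655 < 2.794 ≤ a1+a2=3.365 → R2 fires; Y=0 R=11 C=3 E=11 Z=7
Draw 9: a1=3.717, a2=0.000, a3=2.674, a4=1.144, a0=7.535; τ=−ln(0.5618)/7.535=0.077 → t=1.116; u2·a0=0.4034·7.535=3.040 ≤ a1=3.717 → R1 fires; Y=0 R=11 C=2 E=12 Z=6
Draw 10: a1=2.124, a2=0.000, a3=2.292, a4=1.144, a0=5.560; τ=−ln(0.3464)/5.560=0.191 → t=1.307 > T=1.25: stop.
Read off Y at T=1.25: 0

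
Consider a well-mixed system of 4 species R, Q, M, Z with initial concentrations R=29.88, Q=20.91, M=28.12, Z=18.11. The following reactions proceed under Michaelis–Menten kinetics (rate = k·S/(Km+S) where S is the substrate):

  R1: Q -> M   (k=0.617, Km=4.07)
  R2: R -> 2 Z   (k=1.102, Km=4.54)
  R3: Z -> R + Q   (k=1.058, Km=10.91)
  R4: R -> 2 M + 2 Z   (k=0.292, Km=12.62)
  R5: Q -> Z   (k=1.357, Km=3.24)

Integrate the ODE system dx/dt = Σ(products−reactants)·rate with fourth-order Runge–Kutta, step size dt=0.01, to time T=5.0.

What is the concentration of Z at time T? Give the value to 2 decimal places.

RK4 with dt=0.01: 500 steps to T=5.0. Trajectory (selected grid times):
t=0.00: R=29.88 Q=20.91 M=28.12 Z=18.11
t=0.56: R=29.61 Q=20.34 M=28.64 Z=19.69
t=1.11: R=29.35 Q=19.80 M=29.15 Z=21.23
t=1.67: R=29.09 Q=19.25 M=29.66 Z=22.78
t=2.22: R=28.86 Q=18.73 M=30.16 Z=24.29
t=2.78: R=28.62 Q=18.22 M=30.67 Z=25.82
t=3.33: R=28.40 Q=17.72 M=31.17 Z=27.31
t=3.89: R=28.18 Q=17.23 M=31.68 Z=28.81
t=4.44: R=27.98 Q=16.75 M=32.17 Z=30.28
t=5.00: R=27.77 Q=16.28 M=32.68 Z=31.76
Read off Z at T=5.0: 31.76

Z at T = 31.76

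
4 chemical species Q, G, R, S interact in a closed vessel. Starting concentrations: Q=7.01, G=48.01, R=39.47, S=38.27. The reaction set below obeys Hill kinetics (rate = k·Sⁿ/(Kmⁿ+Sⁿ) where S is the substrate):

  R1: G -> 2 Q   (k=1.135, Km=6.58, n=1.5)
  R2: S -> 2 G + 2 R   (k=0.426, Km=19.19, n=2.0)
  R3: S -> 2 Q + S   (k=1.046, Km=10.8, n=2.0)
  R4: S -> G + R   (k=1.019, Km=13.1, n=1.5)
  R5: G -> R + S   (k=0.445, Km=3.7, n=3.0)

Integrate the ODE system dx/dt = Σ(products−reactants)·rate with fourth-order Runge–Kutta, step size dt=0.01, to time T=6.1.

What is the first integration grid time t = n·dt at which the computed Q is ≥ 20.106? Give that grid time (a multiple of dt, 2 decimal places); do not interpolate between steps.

RK4 with dt=0.01: 610 steps to T=6.1. Trajectory (selected grid times):
t=0.00: Q=7.01 G=48.01 R=39.47 S=38.27
t=0.68: Q=9.80 G=48.01 R=40.81 S=37.77
t=1.36: Q=12.58 G=48.01 R=42.15 S=37.26
t=2.03: Q=15.32 G=48.00 R=43.46 S=36.77
t=2.71: Q=18.09 G=47.99 R=44.79 S=36.28
t=3.20: Q=20.09 G=47.98 R=45.74 S=35.92
t=3.21: Q=20.13 G=47.98 R=45.76 S=35.92
t=3.39: Q=20.87 G=47.97 R=46.11 S=35.79
t=4.07: Q=23.64 G=47.95 R=47.42 S=35.30
t=4.74: Q=26.37 G=47.92 R=48.72 S=34.82
t=5.42: Q=29.13 G=47.89 R=50.03 S=34.34
t=6.10: Q=31.89 G=47.85 R=51.33 S=33.86
Q(3.20)=20.094 < 20.106 but Q(3.21)=20.135 ≥ 20.106, so the first grid time is t=3.21.

Threshold first reached at t = 3.21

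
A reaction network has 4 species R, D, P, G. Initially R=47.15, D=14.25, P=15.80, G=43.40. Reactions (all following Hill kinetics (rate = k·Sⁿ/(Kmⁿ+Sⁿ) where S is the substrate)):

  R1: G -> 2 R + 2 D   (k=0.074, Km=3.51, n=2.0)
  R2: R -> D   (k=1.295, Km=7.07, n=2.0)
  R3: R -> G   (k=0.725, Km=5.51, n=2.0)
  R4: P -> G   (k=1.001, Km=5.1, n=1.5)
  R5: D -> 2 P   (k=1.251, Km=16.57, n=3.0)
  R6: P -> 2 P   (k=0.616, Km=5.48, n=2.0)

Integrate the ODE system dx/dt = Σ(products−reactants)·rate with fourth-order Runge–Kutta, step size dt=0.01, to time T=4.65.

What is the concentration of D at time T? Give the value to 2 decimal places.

D at T = 17.99

RK4 with dt=0.01: 465 steps to T=4.65. Trajectory (selected grid times):
t=0.00: R=47.15 D=14.25 P=15.80 G=43.40
t=0.52: R=46.20 D=14.72 P=16.17 G=44.17
t=1.03: R=45.26 D=15.17 P=16.55 G=44.94
t=1.55: R=44.31 D=15.62 P=16.98 G=45.72
t=2.07: R=43.36 D=16.05 P=17.43 G=46.50
t=2.58: R=42.43 D=16.46 P=17.89 G=47.26
t=3.10: R=41.48 D=16.86 P=18.39 G=48.05
t=3.62: R=40.53 D=17.25 P=18.91 G=48.84
t=4.13: R=39.60 D=17.62 P=19.43 G=49.61
t=4.65: R=38.66 D=17.99 P=19.99 G=50.40
Read off D at T=4.65: 17.99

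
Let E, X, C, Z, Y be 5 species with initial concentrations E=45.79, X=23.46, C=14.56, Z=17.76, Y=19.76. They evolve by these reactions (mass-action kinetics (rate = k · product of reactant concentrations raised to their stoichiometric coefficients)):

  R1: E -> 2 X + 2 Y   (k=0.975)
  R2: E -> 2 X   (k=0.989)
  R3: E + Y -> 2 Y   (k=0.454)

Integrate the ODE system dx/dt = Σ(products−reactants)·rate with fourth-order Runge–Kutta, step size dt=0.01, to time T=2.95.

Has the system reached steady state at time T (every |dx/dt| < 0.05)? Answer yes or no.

Steady state at T: yes

RK4 with dt=0.01: 295 steps to T=2.95. Trajectory (selected grid times):
t=0.00: E=45.79 X=23.46 C=14.56 Z=17.76 Y=19.76
t=0.33: E=0.00 X=32.68 C=14.56 Z=17.76 Y=65.51
t=0.66: E=0.00 X=32.68 C=14.56 Z=17.76 Y=65.52
t=0.98: E=0.00 X=32.68 C=14.56 Z=17.76 Y=65.52
t=1.31: E=0.00 X=32.68 C=14.56 Z=17.76 Y=65.52
t=1.64: E=0.00 X=32.68 C=14.56 Z=17.76 Y=65.52
t=1.97: E=0.00 X=32.68 C=14.56 Z=17.76 Y=65.52
t=2.29: E=0.00 X=32.68 C=14.56 Z=17.76 Y=65.52
t=2.62: E=0.00 X=32.68 C=14.56 Z=17.76 Y=65.52
t=2.95: E=0.00 X=32.68 C=14.56 Z=17.76 Y=65.52
Rates at T: R1=0.0000, R2=0.0000, R3=0.0000
dx/dt at T (Σ net stoichiometry × rate): E=-0.0000, X=+0.0000, C=+0.0000, Z=+0.0000, Y=+0.0000
Largest |dx/dt| is |-0.0000| (E) < 0.05 → steady.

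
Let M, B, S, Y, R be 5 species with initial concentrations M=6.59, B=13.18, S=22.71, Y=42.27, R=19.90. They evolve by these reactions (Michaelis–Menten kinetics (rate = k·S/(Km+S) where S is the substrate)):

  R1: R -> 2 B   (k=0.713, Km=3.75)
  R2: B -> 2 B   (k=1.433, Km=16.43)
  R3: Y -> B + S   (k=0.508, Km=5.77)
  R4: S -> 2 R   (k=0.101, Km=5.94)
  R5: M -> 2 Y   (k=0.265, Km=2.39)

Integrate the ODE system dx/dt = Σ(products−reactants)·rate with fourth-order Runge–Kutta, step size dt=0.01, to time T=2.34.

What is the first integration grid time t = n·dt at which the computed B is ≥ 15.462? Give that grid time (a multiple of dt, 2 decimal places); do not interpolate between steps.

RK4 with dt=0.01: 234 steps to T=2.34. Trajectory (selected grid times):
t=0.00: M=6.59 B=13.18 S=22.71 Y=42.27 R=19.90
t=0.26: M=6.54 B=13.78 S=22.81 Y=42.25 R=19.79
t=0.52: M=6.49 B=14.38 S=22.90 Y=42.24 R=19.67
t=0.78: M=6.44 B=14.98 S=23.00 Y=42.22 R=19.56
t=0.98: M=6.40 B=15.45 S=23.07 Y=42.21 R=19.47
t=0.99: M=6.40 B=15.47 S=23.07 Y=42.21 R=19.47
t=1.04: M=6.39 B=15.59 S=23.09 Y=42.21 R=19.44
t=1.30: M=6.34 B=16.20 S=23.19 Y=42.19 R=19.33
t=1.56: M=6.29 B=16.81 S=23.28 Y=42.18 R=19.22
t=1.82: M=6.24 B=17.43 S=23.38 Y=42.16 R=19.10
t=2.08: M=6.19 B=18.04 S=23.47 Y=42.14 R=18.99
t=2.34: M=6.14 B=18.67 S=23.57 Y=42.13 R=18.88
B(0.98)=15.445 < 15.462 but B(0.99)=15.469 ≥ 15.462, so the first grid time is t=0.99.

Threshold first reached at t = 0.99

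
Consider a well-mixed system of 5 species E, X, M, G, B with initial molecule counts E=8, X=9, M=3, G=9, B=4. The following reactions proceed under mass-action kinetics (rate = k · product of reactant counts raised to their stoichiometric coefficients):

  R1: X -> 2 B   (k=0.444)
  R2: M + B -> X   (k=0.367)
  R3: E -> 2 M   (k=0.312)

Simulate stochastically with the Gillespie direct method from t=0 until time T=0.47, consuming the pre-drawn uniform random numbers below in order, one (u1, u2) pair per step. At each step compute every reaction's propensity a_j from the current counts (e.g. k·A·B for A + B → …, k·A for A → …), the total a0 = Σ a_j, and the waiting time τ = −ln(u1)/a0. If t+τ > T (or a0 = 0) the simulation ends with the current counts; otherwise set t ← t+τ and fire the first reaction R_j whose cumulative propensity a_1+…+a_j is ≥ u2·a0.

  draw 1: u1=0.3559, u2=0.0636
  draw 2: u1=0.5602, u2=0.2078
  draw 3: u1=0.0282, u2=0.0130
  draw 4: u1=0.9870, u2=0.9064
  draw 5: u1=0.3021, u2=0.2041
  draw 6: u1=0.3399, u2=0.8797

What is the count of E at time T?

E at T = 7

t=0.000: E=8 X=9 M=3 G=9 B=4
Draw 1: a1=3.996, a2=4.404, a3=2.496, a0=10.896; τ=−ln(0.3559)/10.896=0.095 → t=0.095; u2·a0=0.0636·10.896=0.693 ≤ a1=3.996 → R1 fires; E=8 X=8 M=3 G=9 B=6
Draw 2: a1=3.552, a2=6.606, a3=2.496, a0=12.654; τ=−ln(0.5602)/12.654=0.046 → t=0.141; u2·a0=0.2078·12.654=2.630 ≤ a1=3.552 → R1 fires; E=8 X=7 M=3 G=9 B=8
Draw 3: a1=3.108, a2=8.808, a3=2.496, a0=14.412; τ=−ln(0.0282)/14.412=0.248 → t=0.388; u2·a0=0.0130·14.412=0.187 ≤ a1=3.108 → R1 fires; E=8 X=6 M=3 G=9 B=10
Draw 4: a1=2.664, a2=11.010, a3=2.496, a0=16.170; τ=−ln(0.9870)/16.170=0.001 → t=0.389; u2·a0=0.9064·16.170=14.656; a1+a2=13.674 < 14.656 ≤ a1+…+a3=16.170 → R3 fires; E=7 X=6 M=5 G=9 B=10
Draw 5: a1=2.664, a2=18.350, a3=2.184, a0=23.198; τ=−ln(0.3021)/23.198=0.052 → t=0.441; u2·a0=0.2041·23.198=4.735; a1=2.664 < 4.735 ≤ a1+a2=21.014 → R2 fires; E=7 X=7 M=4 G=9 B=9
Draw 6: a1=3.108, a2=13.212, a3=2.184, a0=18.504; τ=−ln(0.3399)/18.504=0.058 → t=0.499 > T=0.47: stop.
Read off E at T=0.47: 7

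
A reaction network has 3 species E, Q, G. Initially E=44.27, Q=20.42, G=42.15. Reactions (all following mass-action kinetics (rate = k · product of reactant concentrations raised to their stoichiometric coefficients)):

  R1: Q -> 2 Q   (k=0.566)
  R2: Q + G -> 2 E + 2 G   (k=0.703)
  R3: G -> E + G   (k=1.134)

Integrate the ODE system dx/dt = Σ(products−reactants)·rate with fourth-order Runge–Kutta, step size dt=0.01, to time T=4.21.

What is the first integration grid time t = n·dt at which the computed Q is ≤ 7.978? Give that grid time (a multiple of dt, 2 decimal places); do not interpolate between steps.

Threshold first reached at t = 0.03

RK4 with dt=0.01: 421 steps to T=4.21. Trajectory (selected grid times):
t=0.00: E=44.27 Q=20.42 G=42.15
t=0.02: E=65.35 Q=10.59 G=52.15
t=0.03: E=72.66 Q=7.29 G=55.50
t=0.47: E=118.62 Q=0.00 G=62.89
t=0.94: E=152.14 Q=0.00 G=62.89
t=1.40: E=184.95 Q=0.00 G=62.89
t=1.87: E=218.47 Q=0.00 G=62.89
t=2.34: E=251.99 Q=0.00 G=62.89
t=2.81: E=285.51 Q=0.00 G=62.89
t=3.27: E=318.32 Q=0.00 G=62.89
t=3.74: E=351.84 Q=0.00 G=62.89
t=4.21: E=385.36 Q=0.00 G=62.89
Q(0.02)=10.589 > 7.978 but Q(0.03)=7.290 ≤ 7.978, so the first grid time is t=0.03.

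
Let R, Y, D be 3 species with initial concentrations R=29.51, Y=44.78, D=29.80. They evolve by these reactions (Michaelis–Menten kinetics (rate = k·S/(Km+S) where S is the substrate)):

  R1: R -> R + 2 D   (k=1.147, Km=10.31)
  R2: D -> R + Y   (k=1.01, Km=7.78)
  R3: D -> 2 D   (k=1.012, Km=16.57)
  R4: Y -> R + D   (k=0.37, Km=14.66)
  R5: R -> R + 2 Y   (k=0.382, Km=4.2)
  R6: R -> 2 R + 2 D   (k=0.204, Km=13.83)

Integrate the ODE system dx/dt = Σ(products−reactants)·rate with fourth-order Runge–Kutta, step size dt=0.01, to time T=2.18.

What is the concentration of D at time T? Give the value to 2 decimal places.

RK4 with dt=0.01: 218 steps to T=2.18. Trajectory (selected grid times):
t=0.00: R=29.51 Y=44.78 D=29.80
t=0.24: R=29.80 Y=45.07 D=30.31
t=0.48: R=30.10 Y=45.35 D=30.81
t=0.73: R=30.40 Y=45.65 D=31.34
t=0.97: R=30.70 Y=45.94 D=31.86
t=1.21: R=31.00 Y=46.23 D=32.37
t=1.45: R=31.29 Y=46.52 D=32.88
t=1.70: R=31.60 Y=46.82 D=33.42
t=1.94: R=31.90 Y=47.11 D=33.94
t=2.18: R=32.20 Y=47.41 D=34.46
Read off D at T=2.18: 34.46

D at T = 34.46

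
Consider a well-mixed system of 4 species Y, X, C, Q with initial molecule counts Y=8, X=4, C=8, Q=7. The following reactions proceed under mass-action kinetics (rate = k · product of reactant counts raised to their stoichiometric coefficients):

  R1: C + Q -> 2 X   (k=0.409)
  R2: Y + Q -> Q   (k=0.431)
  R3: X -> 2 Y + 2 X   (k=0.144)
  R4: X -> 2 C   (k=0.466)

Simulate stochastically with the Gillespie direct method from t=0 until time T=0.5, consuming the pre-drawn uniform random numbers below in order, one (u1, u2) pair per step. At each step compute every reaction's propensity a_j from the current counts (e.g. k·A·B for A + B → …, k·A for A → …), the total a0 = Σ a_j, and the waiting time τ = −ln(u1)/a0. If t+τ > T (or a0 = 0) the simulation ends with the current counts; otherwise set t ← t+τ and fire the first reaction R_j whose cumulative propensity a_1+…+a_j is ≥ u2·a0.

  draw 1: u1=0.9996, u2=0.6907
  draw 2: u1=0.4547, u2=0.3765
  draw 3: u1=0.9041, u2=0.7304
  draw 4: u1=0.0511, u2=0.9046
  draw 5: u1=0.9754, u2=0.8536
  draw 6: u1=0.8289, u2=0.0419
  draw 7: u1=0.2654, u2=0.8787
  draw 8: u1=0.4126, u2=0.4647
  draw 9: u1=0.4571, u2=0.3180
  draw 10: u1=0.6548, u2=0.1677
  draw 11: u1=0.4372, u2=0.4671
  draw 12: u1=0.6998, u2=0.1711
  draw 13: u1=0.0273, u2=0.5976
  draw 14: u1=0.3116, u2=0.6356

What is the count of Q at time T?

Q at T = 2

t=0.000: Y=8 X=4 C=8 Q=7
Draw 1: a1=22.904, a2=24.136, a3=0.576, a4=1.864, a0=49.480; τ=−ln(0.9996)/49.480=0.000 → t=0.000; u2·a0=0.6907·49.480=34.176; a1=22.904 < 34.176 ≤ a1+a2=47.040 → R2 fires; Y=7 X=4 C=8 Q=7
Draw 2: a1=22.904, a2=21.119, a3=0.576, a4=1.864, a0=46.463; τ=−ln(0.4547)/46.463=0.017 → t=0.017; u2·a0=0.3765·46.463=17.493 ≤ a1=22.904 → R1 fires; Y=7 X=6 C=7 Q=6
Draw 3: a1=17.178, a2=18.102, a3=0.864, a4=2.796, a0=38.940; τ=−ln(0.9041)/38.940=0.003 → t=0.020; u2·a0=0.7304·38.940=28.442; a1=17.178 < 28.442 ≤ a1+a2=35.280 → R2 fires; Y=6 X=6 C=7 Q=6
Draw 4: a1=17.178, a2=15.516, a3=0.864, a4=2.796, a0=36.354; τ=−ln(0.0511)/36.354=0.082 → t=0.101; u2·a0=0.9046·36.354=32.886; a1+a2=32.694 < 32.886 ≤ a1+…+a3=33.558 → R3 fires; Y=8 X=7 C=7 Q=6
Draw 5: a1=17.178, a2=20.688, a3=1.008, a4=3.262, a0=42.136; τ=−ln(0.9754)/42.136=0.001 → t=0.102; u2·a0=0.8536·42.136=35.967; a1=17.178 < 35.967 ≤ a1+a2=37.866 → R2 fires; Y=7 X=7 C=7 Q=6
Draw 6: a1=17.178, a2=18.102, a3=1.008, a4=3.262, a0=39.550; τ=−ln(0.8289)/39.550=0.005 → t=0.107; u2·a0=0.0419·39.550=1.657 ≤ a1=17.178 → R1 fires; Y=7 X=9 C=6 Q=5
Draw 7: a1=12.270, a2=15.085, a3=1.296, a4=4.194, a0=32.845; τ=−ln(0.2654)/32.845=0.040 → t=0.147; u2·a0=0.8787·32.845=28.861; a1+…+a3=28.651 < 28.861 ≤ a1+…+a4=32.845 → R4 fires; Y=7 X=8 C=8 Q=5
Draw 8: a1=16.360, a2=15.085, a3=1.152, a4=3.728, a0=36.325; τ=−ln(0.4126)/36.325=0.024 → t=0.171; u2·a0=0.4647·36.325=16.880; a1=16.360 < 16.880 ≤ a1+a2=31.445 → R2 fires; Y=6 X=8 C=8 Q=5
Draw 9: a1=16.360, a2=12.930, a3=1.152, a4=3.728, a0=34.170; τ=−ln(0.4571)/34.170=0.023 → t=0.194; u2·a0=0.3180·34.170=10.866 ≤ a1=16.360 → R1 fires; Y=6 X=10 C=7 Q=4
Draw 10: a1=11.452, a2=10.344, a3=1.440, a4=4.660, a0=27.896; τ=−ln(0.6548)/27.896=0.015 → t=0.210; u2·a0=0.1677·27.896=4.678 ≤ a1=11.452 → R1 fires; Y=6 X=12 C=6 Q=3
Draw 11: a1=7.362, a2=7.758, a3=1.728, a4=5.592, a0=22.440; τ=−ln(0.4372)/22.440=0.037 → t=0.246; u2·a0=0.4671·22.440=10.482; a1=7.362 < 10.482 ≤ a1+a2=15.120 → R2 fires; Y=5 X=12 C=6 Q=3
Draw 12: a1=7.362, a2=6.465, a3=1.728, a4=5.592, a0=21.147; τ=−ln(0.6998)/21.147=0.017 → t=0.263; u2·a0=0.1711·21.147=3.618 ≤ a1=7.362 → R1 fires; Y=5 X=14 C=5 Q=2
Draw 13: a1=4.090, a2=4.310, a3=2.016, a4=6.524, a0=16.940; τ=−ln(0.0273)/16.940=0.213 → t=0.476; u2·a0=0.5976·16.940=10.123; a1+a2=8.400 < 10.123 ≤ a1+…+a3=10.416 → R3 fires; Y=7 X=15 C=5 Q=2
Draw 14: a1=4.090, a2=6.034, a3=2.160, a4=6.990, a0=19.274; τ=−ln(0.3116)/19.274=0.060 → t=0.536 > T=0.5: stop.
Read off Q at T=0.5: 2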